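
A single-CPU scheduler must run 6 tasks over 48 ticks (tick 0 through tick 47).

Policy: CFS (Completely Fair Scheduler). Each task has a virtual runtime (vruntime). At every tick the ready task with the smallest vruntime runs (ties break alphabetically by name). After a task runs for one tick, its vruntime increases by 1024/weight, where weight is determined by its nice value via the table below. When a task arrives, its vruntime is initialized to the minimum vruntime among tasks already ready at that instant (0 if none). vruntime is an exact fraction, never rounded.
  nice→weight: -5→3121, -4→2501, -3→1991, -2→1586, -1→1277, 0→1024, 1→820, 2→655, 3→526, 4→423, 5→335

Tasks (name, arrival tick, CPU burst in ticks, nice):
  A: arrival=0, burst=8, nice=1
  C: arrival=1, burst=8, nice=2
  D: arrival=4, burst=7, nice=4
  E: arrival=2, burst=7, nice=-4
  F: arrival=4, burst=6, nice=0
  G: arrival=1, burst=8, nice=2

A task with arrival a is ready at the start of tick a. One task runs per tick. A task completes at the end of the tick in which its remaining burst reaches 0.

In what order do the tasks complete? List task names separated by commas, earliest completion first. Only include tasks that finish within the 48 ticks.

completion order = E, F, A, C, G, D

t=0: vr[A=0] → run A
t=1: vr[A=256/205 C=256/205 G=256/205] → run A
t=2: vr[A=512/205 C=256/205 E=256/205 G=256/205] → run C
t=3: vr[A=512/205 C=15104/5371 E=256/205 G=256/205] → run E
t=4: vr[A=512/205 C=15104/5371 D=256/205 E=20736/12505 F=256/205 G=256/205] → run D
t=5: vr[A=512/205 C=15104/5371 D=318208/86715 E=20736/12505 F=256/205 G=256/205] → run F
t=6: vr[A=512/205 C=15104/5371 D=318208/86715 E=20736/12505 F=461/205 G=256/205] → run G
t=7: vr[A=512/205 C=15104/5371 D=318208/86715 E=20736/12505 F=461/205 G=15104/5371] → run E
t=8: vr[A=512/205 C=15104/5371 D=318208/86715 E=25856/12505 F=461/205 G=15104/5371] → run E
t=9: vr[A=512/205 C=15104/5371 D=318208/86715 E=30976/12505 F=461/205 G=15104/5371] → run F
t=10: vr[A=512/205 C=15104/5371 D=318208/86715 E=30976/12505 F=666/205 G=15104/5371] → run E
t=11: vr[A=512/205 C=15104/5371 D=318208/86715 E=36096/12505 F=666/205 G=15104/5371] → run A
t=12: vr[A=768/205 C=15104/5371 D=318208/86715 E=36096/12505 F=666/205 G=15104/5371] → run C
t=13: vr[A=768/205 C=117504/26855 D=318208/86715 E=36096/12505 F=666/205 G=15104/5371] → run G
t=14: vr[A=768/205 C=117504/26855 D=318208/86715 E=36096/12505 F=666/205 G=117504/26855] → run E
t=15: vr[A=768/205 C=117504/26855 D=318208/86715 E=41216/12505 F=666/205 G=117504/26855] → run F
t=16: vr[A=768/205 C=117504/26855 D=318208/86715 E=41216/12505 F=871/205 G=117504/26855] → run E
t=17: vr[A=768/205 C=117504/26855 D=318208/86715 E=46336/12505 F=871/205 G=117504/26855] → run D
t=18: vr[A=768/205 C=117504/26855 D=528128/86715 E=46336/12505 F=871/205 G=117504/26855] → run E
t=19: vr[A=768/205 C=117504/26855 D=528128/86715 F=871/205 G=117504/26855] → run A
t=20: vr[A=1024/205 C=117504/26855 D=528128/86715 F=871/205 G=117504/26855] → run F
t=21: vr[A=1024/205 C=117504/26855 D=528128/86715 F=1076/205 G=117504/26855] → run C
t=22: vr[A=1024/205 C=159488/26855 D=528128/86715 F=1076/205 G=117504/26855] → run G
t=23: vr[A=1024/205 C=159488/26855 D=528128/86715 F=1076/205 G=159488/26855] → run A
t=24: vr[A=256/41 C=159488/26855 D=528128/86715 F=1076/205 G=159488/26855] → run F
t=25: vr[A=256/41 C=159488/26855 D=528128/86715 F=1281/205 G=159488/26855] → run C
t=26: vr[A=256/41 C=201472/26855 D=528128/86715 F=1281/205 G=159488/26855] → run G
t=27: vr[A=256/41 C=201472/26855 D=528128/86715 F=1281/205 G=201472/26855] → run D
t=28: vr[A=256/41 C=201472/26855 D=246016/28905 F=1281/205 G=201472/26855] → run A
t=29: vr[A=1536/205 C=201472/26855 D=246016/28905 F=1281/205 G=201472/26855] → run F
t=30: vr[A=1536/205 C=201472/26855 D=246016/28905 G=201472/26855] → run A
t=31: vr[A=1792/205 C=201472/26855 D=246016/28905 G=201472/26855] → run C
t=32: vr[A=1792/205 C=243456/26855 D=246016/28905 G=201472/26855] → run G
t=33: vr[A=1792/205 C=243456/26855 D=246016/28905 G=243456/26855] → run D
t=34: vr[A=1792/205 C=243456/26855 D=947968/86715 G=243456/26855] → run A
t=35: vr[C=243456/26855 D=947968/86715 G=243456/26855] → run C
t=36: vr[C=57088/5371 D=947968/86715 G=243456/26855] → run G
t=37: vr[C=57088/5371 D=947968/86715 G=57088/5371] → run C
t=38: vr[C=327424/26855 D=947968/86715 G=57088/5371] → run G
t=39: vr[C=327424/26855 D=947968/86715 G=327424/26855] → run D
t=40: vr[C=327424/26855 D=1157888/86715 G=327424/26855] → run C
t=41: vr[D=1157888/86715 G=327424/26855] → run G
t=42: vr[D=1157888/86715] → run D
t=43: vr[D=455936/28905] → run D
t=44: (idle)
t=45: (idle)
t=46: (idle)
t=47: (idle)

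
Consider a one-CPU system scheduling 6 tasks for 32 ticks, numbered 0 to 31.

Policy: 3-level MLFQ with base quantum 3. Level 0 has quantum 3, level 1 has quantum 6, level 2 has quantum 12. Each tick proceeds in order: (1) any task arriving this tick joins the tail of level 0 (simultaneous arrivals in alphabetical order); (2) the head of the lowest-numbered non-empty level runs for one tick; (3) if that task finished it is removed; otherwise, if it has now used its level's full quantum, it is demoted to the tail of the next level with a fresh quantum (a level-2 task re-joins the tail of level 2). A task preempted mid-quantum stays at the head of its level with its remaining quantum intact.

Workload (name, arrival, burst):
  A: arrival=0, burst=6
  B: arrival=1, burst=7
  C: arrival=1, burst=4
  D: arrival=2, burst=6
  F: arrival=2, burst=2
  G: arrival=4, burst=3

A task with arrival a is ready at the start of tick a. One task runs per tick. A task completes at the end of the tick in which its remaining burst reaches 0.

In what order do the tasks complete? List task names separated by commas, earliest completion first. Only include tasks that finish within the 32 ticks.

t=0: L0/L1/L2 = A/-/- → run A
t=1: L0/L1/L2 = ABC/-/- → run A
t=2: L0/L1/L2 = ABCDF/-/- → run A
t=3: L0/L1/L2 = BCDF/A/- → run B
t=4: L0/L1/L2 = BCDFG/A/- → run B
t=5: L0/L1/L2 = BCDFG/A/- → run B
t=6: L0/L1/L2 = CDFG/AB/- → run C
t=7: L0/L1/L2 = CDFG/AB/- → run C
t=8: L0/L1/L2 = CDFG/AB/- → run C
t=9: L0/L1/L2 = DFG/ABC/- → run D
t=10: L0/L1/L2 = DFG/ABC/- → run D
t=11: L0/L1/L2 = DFG/ABC/- → run D
t=12: L0/L1/L2 = FG/ABCD/- → run F
t=13: L0/L1/L2 = FG/ABCD/- → run F
t=14: L0/L1/L2 = G/ABCD/- → run G
t=15: L0/L1/L2 = G/ABCD/- → run G
t=16: L0/L1/L2 = G/ABCD/- → run G
t=17: L0/L1/L2 = -/ABCD/- → run A
t=18: L0/L1/L2 = -/ABCD/- → run A
t=19: L0/L1/L2 = -/ABCD/- → run A
t=20: L0/L1/L2 = -/BCD/- → run B
t=21: L0/L1/L2 = -/BCD/- → run B
t=22: L0/L1/L2 = -/BCD/- → run B
t=23: L0/L1/L2 = -/BCD/- → run B
t=24: L0/L1/L2 = -/CD/- → run C
t=25: L0/L1/L2 = -/D/- → run D
t=26: L0/L1/L2 = -/D/- → run D
t=27: L0/L1/L2 = -/D/- → run D
t=28: (idle)
t=29: (idle)
t=30: (idle)
t=31: (idle)

completion order = F, G, A, B, C, D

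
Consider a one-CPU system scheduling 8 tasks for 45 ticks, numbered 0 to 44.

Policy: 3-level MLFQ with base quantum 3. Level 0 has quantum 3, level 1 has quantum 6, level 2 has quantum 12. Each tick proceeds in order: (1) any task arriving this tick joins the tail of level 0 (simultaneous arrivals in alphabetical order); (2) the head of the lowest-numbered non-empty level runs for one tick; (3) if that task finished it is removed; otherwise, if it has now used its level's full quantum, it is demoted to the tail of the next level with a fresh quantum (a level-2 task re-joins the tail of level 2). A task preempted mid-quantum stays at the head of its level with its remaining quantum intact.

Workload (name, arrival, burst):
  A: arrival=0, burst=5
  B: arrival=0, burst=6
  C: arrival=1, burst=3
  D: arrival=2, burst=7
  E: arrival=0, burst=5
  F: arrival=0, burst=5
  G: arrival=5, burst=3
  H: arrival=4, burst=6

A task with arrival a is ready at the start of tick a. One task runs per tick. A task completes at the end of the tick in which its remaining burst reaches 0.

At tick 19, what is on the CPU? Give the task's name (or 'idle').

running at tick 19 = H

t=0: L0/L1/L2 = ABEF/-/- → run A
t=1: L0/L1/L2 = ABEFC/-/- → run A
t=2: L0/L1/L2 = ABEFCD/-/- → run A
t=3: L0/L1/L2 = BEFCD/A/- → run B
t=4: L0/L1/L2 = BEFCDH/A/- → run B
t=5: L0/L1/L2 = BEFCDHG/A/- → run B
t=6: L0/L1/L2 = EFCDHG/AB/- → run E
t=7: L0/L1/L2 = EFCDHG/AB/- → run E
t=8: L0/L1/L2 = EFCDHG/AB/- → run E
t=9: L0/L1/L2 = FCDHG/ABE/- → run F
t=10: L0/L1/L2 = FCDHG/ABE/- → run F
t=11: L0/L1/L2 = FCDHG/ABE/- → run F
t=12: L0/L1/L2 = CDHG/ABEF/- → run C
t=13: L0/L1/L2 = CDHG/ABEF/- → run C
t=14: L0/L1/L2 = CDHG/ABEF/- → run C
t=15: L0/L1/L2 = DHG/ABEF/- → run D
t=16: L0/L1/L2 = DHG/ABEF/- → run D
t=17: L0/L1/L2 = DHG/ABEF/- → run D
t=18: L0/L1/L2 = HG/ABEFD/- → run H
t=19: L0/L1/L2 = HG/ABEFD/- → run H
t=20: L0/L1/L2 = HG/ABEFD/- → run H
t=21: L0/L1/L2 = G/ABEFDH/- → run G
t=22: L0/L1/L2 = G/ABEFDH/- → run G
t=23: L0/L1/L2 = G/ABEFDH/- → run G
t=24: L0/L1/L2 = -/ABEFDH/- → run A
t=25: L0/L1/L2 = -/ABEFDH/- → run A
t=26: L0/L1/L2 = -/BEFDH/- → run B
t=27: L0/L1/L2 = -/BEFDH/- → run B
t=28: L0/L1/L2 = -/BEFDH/- → run B
t=29: L0/L1/L2 = -/EFDH/- → run E
t=30: L0/L1/L2 = -/EFDH/- → run E
t=31: L0/L1/L2 = -/FDH/- → run F
t=32: L0/L1/L2 = -/FDH/- → run F
t=33: L0/L1/L2 = -/DH/- → run D
t=34: L0/L1/L2 = -/DH/- → run D
t=35: L0/L1/L2 = -/DH/- → run D
t=36: L0/L1/L2 = -/DH/- → run D
t=37: L0/L1/L2 = -/H/- → run H
t=38: L0/L1/L2 = -/H/- → run H
t=39: L0/L1/L2 = -/H/- → run H
t=40: (idle)
t=41: (idle)
t=42: (idle)
t=43: (idle)
t=44: (idle)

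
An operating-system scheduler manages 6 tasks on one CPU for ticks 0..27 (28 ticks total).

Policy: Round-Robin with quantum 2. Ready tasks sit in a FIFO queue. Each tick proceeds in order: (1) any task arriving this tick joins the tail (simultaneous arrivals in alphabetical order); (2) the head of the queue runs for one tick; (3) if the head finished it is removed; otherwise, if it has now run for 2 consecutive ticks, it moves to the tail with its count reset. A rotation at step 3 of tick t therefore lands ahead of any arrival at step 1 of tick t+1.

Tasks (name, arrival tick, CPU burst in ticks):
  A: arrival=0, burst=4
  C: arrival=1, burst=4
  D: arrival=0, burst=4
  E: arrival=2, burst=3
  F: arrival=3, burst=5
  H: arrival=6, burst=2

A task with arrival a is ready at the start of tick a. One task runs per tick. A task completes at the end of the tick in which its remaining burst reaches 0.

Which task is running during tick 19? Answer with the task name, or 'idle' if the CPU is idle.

t=0: queue=[A,D] q_used=0 → run A
t=1: queue=[A,D,C] q_used=1 → run A
t=2: queue=[D,C,A,E] q_used=0 → run D
t=3: queue=[D,C,A,E,F] q_used=1 → run D
t=4: queue=[C,A,E,F,D] q_used=0 → run C
t=5: queue=[C,A,E,F,D] q_used=1 → run C
t=6: queue=[A,E,F,D,C,H] q_used=0 → run A
t=7: queue=[A,E,F,D,C,H] q_used=1 → run A
t=8: queue=[E,F,D,C,H] q_used=0 → run E
t=9: queue=[E,F,D,C,H] q_used=1 → run E
t=10: queue=[F,D,C,H,E] q_used=0 → run F
t=11: queue=[F,D,C,H,E] q_used=1 → run F
t=12: queue=[D,C,H,E,F] q_used=0 → run D
t=13: queue=[D,C,H,E,F] q_used=1 → run D
t=14: queue=[C,H,E,F] q_used=0 → run C
t=15: queue=[C,H,E,F] q_used=1 → run C
t=16: queue=[H,E,F] q_used=0 → run H
t=17: queue=[H,E,F] q_used=1 → run H
t=18: queue=[E,F] q_used=0 → run E
t=19: queue=[F] q_used=0 → run F
t=20: queue=[F] q_used=1 → run F
t=21: queue=[F] q_used=0 → run F
t=22: (idle)
t=23: (idle)
t=24: (idle)
t=25: (idle)
t=26: (idle)
t=27: (idle)

running at tick 19 = F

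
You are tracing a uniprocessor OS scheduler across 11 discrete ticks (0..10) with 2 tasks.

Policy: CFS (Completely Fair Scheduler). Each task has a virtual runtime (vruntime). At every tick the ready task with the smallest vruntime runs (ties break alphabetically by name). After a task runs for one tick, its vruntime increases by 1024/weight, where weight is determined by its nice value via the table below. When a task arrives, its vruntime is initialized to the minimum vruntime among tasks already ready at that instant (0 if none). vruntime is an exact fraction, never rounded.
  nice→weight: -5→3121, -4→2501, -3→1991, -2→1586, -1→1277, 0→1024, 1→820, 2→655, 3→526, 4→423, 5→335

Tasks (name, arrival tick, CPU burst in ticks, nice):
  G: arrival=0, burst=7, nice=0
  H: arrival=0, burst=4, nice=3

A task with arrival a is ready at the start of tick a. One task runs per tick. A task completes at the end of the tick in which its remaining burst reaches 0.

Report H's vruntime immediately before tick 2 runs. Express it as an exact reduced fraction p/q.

vruntime(H, start of tick 2) = 512/263

t=0: vr[G=0 H=0] → run G
t=1: vr[G=1 H=0] → run H
t=2: vr[G=1 H=512/263] → run G
t=3: vr[G=2 H=512/263] → run H
t=4: vr[G=2 H=1024/263] → run G
t=5: vr[G=3 H=1024/263] → run G
t=6: vr[G=4 H=1024/263] → run H
t=7: vr[G=4 H=1536/263] → run G
t=8: vr[G=5 H=1536/263] → run G
t=9: vr[G=6 H=1536/263] → run H
t=10: vr[G=6] → run G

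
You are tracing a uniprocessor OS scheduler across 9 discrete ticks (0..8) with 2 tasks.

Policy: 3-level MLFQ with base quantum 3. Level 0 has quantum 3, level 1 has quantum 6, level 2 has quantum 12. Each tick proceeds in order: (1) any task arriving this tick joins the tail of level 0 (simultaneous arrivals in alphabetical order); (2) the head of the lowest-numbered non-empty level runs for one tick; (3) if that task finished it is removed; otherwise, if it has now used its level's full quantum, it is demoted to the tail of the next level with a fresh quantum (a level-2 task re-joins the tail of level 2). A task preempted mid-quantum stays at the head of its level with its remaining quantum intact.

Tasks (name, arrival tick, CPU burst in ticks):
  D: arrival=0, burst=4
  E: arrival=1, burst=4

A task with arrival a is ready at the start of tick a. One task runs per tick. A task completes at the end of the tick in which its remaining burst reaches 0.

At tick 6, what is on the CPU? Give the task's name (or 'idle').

t=0: L0/L1/L2 = D/-/- → run D
t=1: L0/L1/L2 = DE/-/- → run D
t=2: L0/L1/L2 = DE/-/- → run D
t=3: L0/L1/L2 = E/D/- → run E
t=4: L0/L1/L2 = E/D/- → run E
t=5: L0/L1/L2 = E/D/- → run E
t=6: L0/L1/L2 = -/DE/- → run D
t=7: L0/L1/L2 = -/E/- → run E
t=8: (idle)

running at tick 6 = D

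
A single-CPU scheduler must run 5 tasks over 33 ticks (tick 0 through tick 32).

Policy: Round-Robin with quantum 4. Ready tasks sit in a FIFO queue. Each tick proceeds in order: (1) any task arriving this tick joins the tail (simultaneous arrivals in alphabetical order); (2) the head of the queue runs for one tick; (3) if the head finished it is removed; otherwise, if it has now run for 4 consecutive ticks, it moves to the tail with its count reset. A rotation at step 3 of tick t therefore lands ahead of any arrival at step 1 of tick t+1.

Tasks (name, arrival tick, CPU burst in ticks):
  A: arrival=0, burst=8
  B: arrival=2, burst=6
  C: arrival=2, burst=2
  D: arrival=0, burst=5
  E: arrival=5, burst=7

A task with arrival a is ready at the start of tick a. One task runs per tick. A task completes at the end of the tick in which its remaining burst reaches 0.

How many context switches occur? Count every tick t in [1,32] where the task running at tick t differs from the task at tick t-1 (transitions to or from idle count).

t=0: queue=[A,D] q_used=0 → run A
t=1: queue=[A,D] q_used=1 → run A
t=2: queue=[A,D,B,C] q_used=2 → run A
t=3: queue=[A,D,B,C] q_used=3 → run A
t=4: queue=[D,B,C,A] q_used=0 → run D
t=5: queue=[D,B,C,A,E] q_used=1 → run D
t=6: queue=[D,B,C,A,E] q_used=2 → run D
t=7: queue=[D,B,C,A,E] q_used=3 → run D
t=8: queue=[B,C,A,E,D] q_used=0 → run B
t=9: queue=[B,C,A,E,D] q_used=1 → run B
t=10: queue=[B,C,A,E,D] q_used=2 → run B
t=11: queue=[B,C,A,E,D] q_used=3 → run B
t=12: queue=[C,A,E,D,B] q_used=0 → run C
t=13: queue=[C,A,E,D,B] q_used=1 → run C
t=14: queue=[A,E,D,B] q_used=0 → run A
t=15: queue=[A,E,D,B] q_used=1 → run A
t=16: queue=[A,E,D,B] q_used=2 → run A
t=17: queue=[A,E,D,B] q_used=3 → run A
t=18: queue=[E,D,B] q_used=0 → run E
t=19: queue=[E,D,B] q_used=1 → run E
t=20: queue=[E,D,B] q_used=2 → run E
t=21: queue=[E,D,B] q_used=3 → run E
t=22: queue=[D,B,E] q_used=0 → run D
t=23: queue=[B,E] q_used=0 → run B
t=24: queue=[B,E] q_used=1 → run B
t=25: queue=[E] q_used=0 → run E
t=26: queue=[E] q_used=1 → run E
t=27: queue=[E] q_used=2 → run E
t=28: (idle)
t=29: (idle)
t=30: (idle)
t=31: (idle)
t=32: (idle)

context switches = 9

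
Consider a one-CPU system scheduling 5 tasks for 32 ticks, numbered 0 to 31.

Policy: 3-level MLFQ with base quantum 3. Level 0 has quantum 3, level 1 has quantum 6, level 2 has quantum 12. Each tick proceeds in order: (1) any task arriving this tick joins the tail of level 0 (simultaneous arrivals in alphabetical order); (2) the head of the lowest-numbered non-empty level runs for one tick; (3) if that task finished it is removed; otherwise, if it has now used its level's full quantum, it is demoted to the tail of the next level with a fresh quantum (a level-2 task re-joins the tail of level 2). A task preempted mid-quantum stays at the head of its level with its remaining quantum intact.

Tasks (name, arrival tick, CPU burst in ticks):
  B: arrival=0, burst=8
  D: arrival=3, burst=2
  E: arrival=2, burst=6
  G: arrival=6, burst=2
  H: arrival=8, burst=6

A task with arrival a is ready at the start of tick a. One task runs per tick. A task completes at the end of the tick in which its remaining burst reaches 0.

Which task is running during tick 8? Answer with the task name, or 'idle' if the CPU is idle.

t=0: L0/L1/L2 = B/-/- → run B
t=1: L0/L1/L2 = B/-/- → run B
t=2: L0/L1/L2 = BE/-/- → run B
t=3: L0/L1/L2 = ED/B/- → run E
t=4: L0/L1/L2 = ED/B/- → run E
t=5: L0/L1/L2 = ED/B/- → run E
t=6: L0/L1/L2 = DG/BE/- → run D
t=7: L0/L1/L2 = DG/BE/- → run D
t=8: L0/L1/L2 = GH/BE/- → run G
t=9: L0/L1/L2 = GH/BE/- → run G
t=10: L0/L1/L2 = H/BE/- → run H
t=11: L0/L1/L2 = H/BE/- → run H
t=12: L0/L1/L2 = H/BE/- → run H
t=13: L0/L1/L2 = -/BEH/- → run B
t=14: L0/L1/L2 = -/BEH/- → run B
t=15: L0/L1/L2 = -/BEH/- → run B
t=16: L0/L1/L2 = -/BEH/- → run B
t=17: L0/L1/L2 = -/BEH/- → run B
t=18: L0/L1/L2 = -/EH/- → run E
t=19: L0/L1/L2 = -/EH/- → run E
t=20: L0/L1/L2 = -/EH/- → run E
t=21: L0/L1/L2 = -/H/- → run H
t=22: L0/L1/L2 = -/H/- → run H
t=23: L0/L1/L2 = -/H/- → run H
t=24: (idle)
t=25: (idle)
t=26: (idle)
t=27: (idle)
t=28: (idle)
t=29: (idle)
t=30: (idle)
t=31: (idle)

running at tick 8 = G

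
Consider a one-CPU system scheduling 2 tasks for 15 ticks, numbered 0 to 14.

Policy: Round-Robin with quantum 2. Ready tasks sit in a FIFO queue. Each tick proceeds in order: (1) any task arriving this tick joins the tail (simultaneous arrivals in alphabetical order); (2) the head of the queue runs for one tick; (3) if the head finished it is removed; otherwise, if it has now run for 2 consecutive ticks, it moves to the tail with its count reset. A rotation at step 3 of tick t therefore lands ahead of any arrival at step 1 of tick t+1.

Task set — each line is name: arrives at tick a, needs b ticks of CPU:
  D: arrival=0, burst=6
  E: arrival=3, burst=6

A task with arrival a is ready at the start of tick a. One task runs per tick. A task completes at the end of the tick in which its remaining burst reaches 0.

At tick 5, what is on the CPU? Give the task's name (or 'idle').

running at tick 5 = E

t=0: queue=[D] q_used=0 → run D
t=1: queue=[D] q_used=1 → run D
t=2: queue=[D] q_used=0 → run D
t=3: queue=[D,E] q_used=1 → run D
t=4: queue=[E,D] q_used=0 → run E
t=5: queue=[E,D] q_used=1 → run E
t=6: queue=[D,E] q_used=0 → run D
t=7: queue=[D,E] q_used=1 → run D
t=8: queue=[E] q_used=0 → run E
t=9: queue=[E] q_used=1 → run E
t=10: queue=[E] q_used=0 → run E
t=11: queue=[E] q_used=1 → run E
t=12: (idle)
t=13: (idle)
t=14: (idle)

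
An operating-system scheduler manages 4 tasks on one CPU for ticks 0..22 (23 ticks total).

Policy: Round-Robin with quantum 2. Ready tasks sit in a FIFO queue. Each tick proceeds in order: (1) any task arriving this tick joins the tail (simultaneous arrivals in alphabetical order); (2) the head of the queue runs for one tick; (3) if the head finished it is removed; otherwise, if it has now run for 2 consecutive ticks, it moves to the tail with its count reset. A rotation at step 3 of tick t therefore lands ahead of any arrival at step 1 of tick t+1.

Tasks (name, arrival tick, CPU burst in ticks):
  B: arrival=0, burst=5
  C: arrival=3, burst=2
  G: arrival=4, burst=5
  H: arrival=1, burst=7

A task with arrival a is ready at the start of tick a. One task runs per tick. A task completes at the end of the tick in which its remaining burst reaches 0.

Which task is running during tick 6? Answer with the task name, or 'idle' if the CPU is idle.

t=0: queue=[B] q_used=0 → run B
t=1: queue=[B,H] q_used=1 → run B
t=2: queue=[H,B] q_used=0 → run H
t=3: queue=[H,B,C] q_used=1 → run H
t=4: queue=[B,C,H,G] q_used=0 → run B
t=5: queue=[B,C,H,G] q_used=1 → run B
t=6: queue=[C,H,G,B] q_used=0 → run C
t=7: queue=[C,H,G,B] q_used=1 → run C
t=8: queue=[H,G,B] q_used=0 → run H
t=9: queue=[H,G,B] q_used=1 → run H
t=10: queue=[G,B,H] q_used=0 → run G
t=11: queue=[G,B,H] q_used=1 → run G
t=12: queue=[B,H,G] q_used=0 → run B
t=13: queue=[H,G] q_used=0 → run H
t=14: queue=[H,G] q_used=1 → run H
t=15: queue=[G,H] q_used=0 → run G
t=16: queue=[G,H] q_used=1 → run G
t=17: queue=[H,G] q_used=0 → run H
t=18: queue=[G] q_used=0 → run G
t=19: (idle)
t=20: (idle)
t=21: (idle)
t=22: (idle)

running at tick 6 = C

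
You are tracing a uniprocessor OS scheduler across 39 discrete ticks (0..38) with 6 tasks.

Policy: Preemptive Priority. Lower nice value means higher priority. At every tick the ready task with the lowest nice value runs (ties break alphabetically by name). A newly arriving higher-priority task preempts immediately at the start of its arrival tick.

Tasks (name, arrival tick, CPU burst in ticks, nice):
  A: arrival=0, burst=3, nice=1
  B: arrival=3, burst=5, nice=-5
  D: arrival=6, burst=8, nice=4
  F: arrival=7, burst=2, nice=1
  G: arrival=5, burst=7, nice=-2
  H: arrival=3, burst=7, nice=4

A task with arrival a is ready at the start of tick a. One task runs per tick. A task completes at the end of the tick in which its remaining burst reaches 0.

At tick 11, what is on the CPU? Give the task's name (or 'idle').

running at tick 11 = G

t=0: ready={A} → run A
t=1: ready={A} → run A
t=2: ready={A} → run A
t=3: ready={B,H} → run B
t=4: ready={B,H} → run B
t=5: ready={B,G,H} → run B
t=6: ready={B,D,G,H} → run B
t=7: ready={B,D,F,G,H} → run B
t=8: ready={D,F,G,H} → run G
t=9: ready={D,F,G,H} → run G
t=10: ready={D,F,G,H} → run G
t=11: ready={D,F,G,H} → run G
t=12: ready={D,F,G,H} → run G
t=13: ready={D,F,G,H} → run G
t=14: ready={D,F,G,H} → run G
t=15: ready={D,F,H} → run F
t=16: ready={D,F,H} → run F
t=17: ready={D,H} → run D
t=18: ready={D,H} → run D
t=19: ready={D,H} → run D
t=20: ready={D,H} → run D
t=21: ready={D,H} → run D
t=22: ready={D,H} → run D
t=23: ready={D,H} → run D
t=24: ready={D,H} → run D
t=25: ready={H} → run H
t=26: ready={H} → run H
t=27: ready={H} → run H
t=28: ready={H} → run H
t=29: ready={H} → run H
t=30: ready={H} → run H
t=31: ready={H} → run H
t=32: (idle)
t=33: (idle)
t=34: (idle)
t=35: (idle)
t=36: (idle)
t=37: (idle)
t=38: (idle)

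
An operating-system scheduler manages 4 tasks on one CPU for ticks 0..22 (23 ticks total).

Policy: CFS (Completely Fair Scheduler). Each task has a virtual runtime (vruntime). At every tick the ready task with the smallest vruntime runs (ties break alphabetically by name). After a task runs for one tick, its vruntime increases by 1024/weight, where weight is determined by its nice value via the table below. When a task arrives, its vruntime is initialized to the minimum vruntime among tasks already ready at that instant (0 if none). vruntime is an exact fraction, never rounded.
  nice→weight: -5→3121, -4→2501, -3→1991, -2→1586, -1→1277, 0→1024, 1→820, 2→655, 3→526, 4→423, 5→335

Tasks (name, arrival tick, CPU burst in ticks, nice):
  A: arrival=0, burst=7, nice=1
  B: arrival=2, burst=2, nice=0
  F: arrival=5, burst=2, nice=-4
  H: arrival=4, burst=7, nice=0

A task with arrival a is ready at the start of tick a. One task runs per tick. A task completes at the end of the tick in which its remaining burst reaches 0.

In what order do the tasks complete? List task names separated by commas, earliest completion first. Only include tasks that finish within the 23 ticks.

t=0: vr[A=0] → run A
t=1: vr[A=256/205] → run A
t=2: vr[A=512/205 B=512/205] → run A
t=3: vr[A=768/205 B=512/205] → run B
t=4: vr[A=768/205 B=717/205 H=717/205] → run B
t=5: vr[A=768/205 F=717/205 H=717/205] → run F
t=6: vr[A=768/205 F=48857/12505 H=717/205] → run H
t=7: vr[A=768/205 F=48857/12505 H=922/205] → run A
t=8: vr[A=1024/205 F=48857/12505 H=922/205] → run F
t=9: vr[A=1024/205 H=922/205] → run H
t=10: vr[A=1024/205 H=1127/205] → run A
t=11: vr[A=256/41 H=1127/205] → run H
t=12: vr[A=256/41 H=1332/205] → run A
t=13: vr[A=1536/205 H=1332/205] → run H
t=14: vr[A=1536/205 H=1537/205] → run A
t=15: vr[H=1537/205] → run H
t=16: vr[H=1742/205] → run H
t=17: vr[H=1947/205] → run H
t=18: (idle)
t=19: (idle)
t=20: (idle)
t=21: (idle)
t=22: (idle)

completion order = B, F, A, H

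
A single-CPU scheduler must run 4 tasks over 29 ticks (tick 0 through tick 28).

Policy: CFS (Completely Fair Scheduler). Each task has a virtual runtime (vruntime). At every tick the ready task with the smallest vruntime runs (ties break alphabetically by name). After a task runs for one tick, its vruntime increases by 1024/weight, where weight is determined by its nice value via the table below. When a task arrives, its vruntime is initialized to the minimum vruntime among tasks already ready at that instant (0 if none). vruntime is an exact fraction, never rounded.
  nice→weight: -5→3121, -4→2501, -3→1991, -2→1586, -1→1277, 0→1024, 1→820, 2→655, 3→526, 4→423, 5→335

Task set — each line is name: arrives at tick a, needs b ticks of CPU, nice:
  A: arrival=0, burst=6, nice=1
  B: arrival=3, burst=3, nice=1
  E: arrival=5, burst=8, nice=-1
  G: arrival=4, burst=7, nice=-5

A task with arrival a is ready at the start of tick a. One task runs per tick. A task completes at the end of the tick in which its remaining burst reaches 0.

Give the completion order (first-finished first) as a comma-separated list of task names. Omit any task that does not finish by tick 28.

t=0: vr[A=0] → run A
t=1: vr[A=256/205] → run A
t=2: vr[A=512/205] → run A
t=3: vr[A=768/205 B=768/205] → run A
t=4: vr[A=1024/205 B=768/205 G=768/205] → run B
t=5: vr[A=1024/205 B=1024/205 E=768/205 G=768/205] → run E
t=6: vr[A=1024/205 B=1024/205 E=1190656/261785 G=768/205] → run G
t=7: vr[A=1024/205 B=1024/205 E=1190656/261785 G=2606848/639805] → run G
t=8: vr[A=1024/205 B=1024/205 E=1190656/261785 G=2816768/639805] → run G
t=9: vr[A=1024/205 B=1024/205 E=1190656/261785 G=3026688/639805] → run E
t=10: vr[A=1024/205 B=1024/205 E=1400576/261785 G=3026688/639805] → run G
t=11: vr[A=1024/205 B=1024/205 E=1400576/261785 G=3236608/639805] → run A
t=12: vr[A=256/41 B=1024/205 E=1400576/261785 G=3236608/639805] → run B
t=13: vr[A=256/41 B=256/41 E=1400576/261785 G=3236608/639805] → run G
t=14: vr[A=256/41 B=256/41 E=1400576/261785 G=3446528/639805] → run E
t=15: vr[A=256/41 B=256/41 E=1610496/261785 G=3446528/639805] → run G
t=16: vr[A=256/41 B=256/41 E=1610496/261785 G=3656448/639805] → run G
t=17: vr[A=256/41 B=256/41 E=1610496/261785] → run E
t=18: vr[A=256/41 B=256/41 E=1820416/261785] → run A
t=19: vr[B=256/41 E=1820416/261785] → run B
t=20: vr[E=1820416/261785] → run E
t=21: vr[E=2030336/261785] → run E
t=22: vr[E=2240256/261785] → run E
t=23: vr[E=2450176/261785] → run E
t=24: (idle)
t=25: (idle)
t=26: (idle)
t=27: (idle)
t=28: (idle)

completion order = G, A, B, E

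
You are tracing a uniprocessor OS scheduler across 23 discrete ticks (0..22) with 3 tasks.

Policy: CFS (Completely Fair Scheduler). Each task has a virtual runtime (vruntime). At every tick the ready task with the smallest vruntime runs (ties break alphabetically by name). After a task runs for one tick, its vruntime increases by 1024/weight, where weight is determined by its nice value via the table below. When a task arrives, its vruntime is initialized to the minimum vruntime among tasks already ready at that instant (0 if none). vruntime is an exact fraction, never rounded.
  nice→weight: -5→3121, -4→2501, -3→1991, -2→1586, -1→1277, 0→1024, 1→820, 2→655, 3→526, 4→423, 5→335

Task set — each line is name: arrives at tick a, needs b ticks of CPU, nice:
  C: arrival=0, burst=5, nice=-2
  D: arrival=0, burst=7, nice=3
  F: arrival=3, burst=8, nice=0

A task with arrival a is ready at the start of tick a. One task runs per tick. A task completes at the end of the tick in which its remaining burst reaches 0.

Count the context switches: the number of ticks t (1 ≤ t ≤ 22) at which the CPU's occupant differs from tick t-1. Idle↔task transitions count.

t=0: vr[C=0 D=0] → run C
t=1: vr[C=512/793 D=0] → run D
t=2: vr[C=512/793 D=512/263] → run C
t=3: vr[C=1024/793 D=512/263 F=1024/793] → run C
t=4: vr[C=1536/793 D=512/263 F=1024/793] → run F
t=5: vr[C=1536/793 D=512/263 F=1817/793] → run C
t=6: vr[C=2048/793 D=512/263 F=1817/793] → run D
t=7: vr[C=2048/793 D=1024/263 F=1817/793] → run F
t=8: vr[C=2048/793 D=1024/263 F=2610/793] → run C
t=9: vr[D=1024/263 F=2610/793] → run F
t=10: vr[D=1024/263 F=3403/793] → run D
t=11: vr[D=1536/263 F=3403/793] → run F
t=12: vr[D=1536/263 F=4196/793] → run F
t=13: vr[D=1536/263 F=4989/793] → run D
t=14: vr[D=2048/263 F=4989/793] → run F
t=15: vr[D=2048/263 F=5782/793] → run F
t=16: vr[D=2048/263 F=6575/793] → run D
t=17: vr[D=2560/263 F=6575/793] → run F
t=18: vr[D=2560/263] → run D
t=19: vr[D=3072/263] → run D
t=20: (idle)
t=21: (idle)
t=22: (idle)

context switches = 16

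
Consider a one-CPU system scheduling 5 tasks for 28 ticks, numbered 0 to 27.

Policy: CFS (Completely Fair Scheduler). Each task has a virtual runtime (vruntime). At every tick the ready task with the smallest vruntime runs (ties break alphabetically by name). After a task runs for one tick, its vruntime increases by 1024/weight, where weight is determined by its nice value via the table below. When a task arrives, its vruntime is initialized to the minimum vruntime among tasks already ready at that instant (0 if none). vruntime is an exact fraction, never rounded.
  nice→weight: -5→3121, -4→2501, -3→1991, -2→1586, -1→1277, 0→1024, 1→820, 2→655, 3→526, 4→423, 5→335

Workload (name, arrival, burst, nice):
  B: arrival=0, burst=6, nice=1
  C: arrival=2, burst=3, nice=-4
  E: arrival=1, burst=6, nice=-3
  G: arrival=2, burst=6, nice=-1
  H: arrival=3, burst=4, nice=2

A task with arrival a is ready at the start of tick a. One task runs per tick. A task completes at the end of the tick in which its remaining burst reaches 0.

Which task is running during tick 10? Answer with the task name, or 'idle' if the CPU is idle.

running at tick 10 = E

t=0: vr[B=0] → run B
t=1: vr[B=256/205 E=256/205] → run B
t=2: vr[B=512/205 C=256/205 E=256/205 G=256/205] → run C
t=3: vr[B=512/205 C=20736/12505 E=256/205 G=256/205 H=256/205] → run E
t=4: vr[B=512/205 C=20736/12505 E=719616/408155 G=256/205 H=256/205] → run G
t=5: vr[B=512/205 C=20736/12505 E=719616/408155 G=536832/261785 H=256/205] → run H
t=6: vr[B=512/205 C=20736/12505 E=719616/408155 G=536832/261785 H=15104/5371] → run C
t=7: vr[B=512/205 C=25856/12505 E=719616/408155 G=536832/261785 H=15104/5371] → run E
t=8: vr[B=512/205 C=25856/12505 E=929536/408155 G=536832/261785 H=15104/5371] → run G
t=9: vr[B=512/205 C=25856/12505 E=929536/408155 G=746752/261785 H=15104/5371] → run C
t=10: vr[B=512/205 E=929536/408155 G=746752/261785 H=15104/5371] → run E
t=11: vr[B=512/205 E=1139456/408155 G=746752/261785 H=15104/5371] → run B
t=12: vr[B=768/205 E=1139456/408155 G=746752/261785 H=15104/5371] → run E
t=13: vr[B=768/205 E=1349376/408155 G=746752/261785 H=15104/5371] → run H
t=14: vr[B=768/205 E=1349376/408155 G=746752/261785 H=117504/26855] → run G
t=15: vr[B=768/205 E=1349376/408155 G=956672/261785 H=117504/26855] → run E
t=16: vr[B=768/205 E=1559296/408155 G=956672/261785 H=117504/26855] → run G
t=17: vr[B=768/205 E=1559296/408155 G=1166592/261785 H=117504/26855] → run B
t=18: vr[B=1024/205 E=1559296/408155 G=1166592/261785 H=117504/26855] → run E
t=19: vr[B=1024/205 G=1166592/261785 H=117504/26855] → run H
t=20: vr[B=1024/205 G=1166592/261785 H=159488/26855] → run G
t=21: vr[B=1024/205 G=1376512/261785 H=159488/26855] → run B
t=22: vr[B=256/41 G=1376512/261785 H=159488/26855] → run G
t=23: vr[B=256/41 H=159488/26855] → run H
t=24: vr[B=256/41] → run B
t=25: (idle)
t=26: (idle)
t=27: (idle)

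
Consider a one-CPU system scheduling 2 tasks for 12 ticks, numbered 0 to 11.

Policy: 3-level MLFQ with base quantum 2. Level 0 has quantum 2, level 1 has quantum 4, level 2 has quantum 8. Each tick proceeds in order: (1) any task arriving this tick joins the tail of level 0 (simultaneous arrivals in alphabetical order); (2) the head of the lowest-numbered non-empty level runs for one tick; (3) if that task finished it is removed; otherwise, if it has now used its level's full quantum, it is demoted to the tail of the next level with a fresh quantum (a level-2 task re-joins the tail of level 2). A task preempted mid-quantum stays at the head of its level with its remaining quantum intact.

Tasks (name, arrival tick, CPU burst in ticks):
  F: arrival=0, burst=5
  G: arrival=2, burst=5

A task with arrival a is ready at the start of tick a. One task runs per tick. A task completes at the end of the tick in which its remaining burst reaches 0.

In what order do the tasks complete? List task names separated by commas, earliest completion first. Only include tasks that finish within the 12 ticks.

completion order = F, G

t=0: L0/L1/L2 = F/-/- → run F
t=1: L0/L1/L2 = F/-/- → run F
t=2: L0/L1/L2 = G/F/- → run G
t=3: L0/L1/L2 = G/F/- → run G
t=4: L0/L1/L2 = -/FG/- → run F
t=5: L0/L1/L2 = -/FG/- → run F
t=6: L0/L1/L2 = -/FG/- → run F
t=7: L0/L1/L2 = -/G/- → run G
t=8: L0/L1/L2 = -/G/- → run G
t=9: L0/L1/L2 = -/G/- → run G
t=10: (idle)
t=11: (idle)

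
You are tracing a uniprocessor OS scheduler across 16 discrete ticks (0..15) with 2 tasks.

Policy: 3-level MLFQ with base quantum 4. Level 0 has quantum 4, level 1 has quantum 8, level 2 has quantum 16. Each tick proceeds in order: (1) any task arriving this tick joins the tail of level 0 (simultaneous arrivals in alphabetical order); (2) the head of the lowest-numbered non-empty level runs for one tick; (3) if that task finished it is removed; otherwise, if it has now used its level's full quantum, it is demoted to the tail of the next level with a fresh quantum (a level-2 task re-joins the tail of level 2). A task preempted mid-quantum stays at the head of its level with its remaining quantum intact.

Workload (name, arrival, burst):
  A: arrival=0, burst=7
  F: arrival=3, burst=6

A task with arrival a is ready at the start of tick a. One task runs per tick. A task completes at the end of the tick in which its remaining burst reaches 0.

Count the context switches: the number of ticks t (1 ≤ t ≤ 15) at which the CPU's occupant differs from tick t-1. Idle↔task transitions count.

t=0: L0/L1/L2 = A/-/- → run A
t=1: L0/L1/L2 = A/-/- → run A
t=2: L0/L1/L2 = A/-/- → run A
t=3: L0/L1/L2 = AF/-/- → run A
t=4: L0/L1/L2 = F/A/- → run F
t=5: L0/L1/L2 = F/A/- → run F
t=6: L0/L1/L2 = F/A/- → run F
t=7: L0/L1/L2 = F/A/- → run F
t=8: L0/L1/L2 = -/AF/- → run A
t=9: L0/L1/L2 = -/AF/- → run A
t=10: L0/L1/L2 = -/AF/- → run A
t=11: L0/L1/L2 = -/F/- → run F
t=12: L0/L1/L2 = -/F/- → run F
t=13: (idle)
t=14: (idle)
t=15: (idle)

context switches = 4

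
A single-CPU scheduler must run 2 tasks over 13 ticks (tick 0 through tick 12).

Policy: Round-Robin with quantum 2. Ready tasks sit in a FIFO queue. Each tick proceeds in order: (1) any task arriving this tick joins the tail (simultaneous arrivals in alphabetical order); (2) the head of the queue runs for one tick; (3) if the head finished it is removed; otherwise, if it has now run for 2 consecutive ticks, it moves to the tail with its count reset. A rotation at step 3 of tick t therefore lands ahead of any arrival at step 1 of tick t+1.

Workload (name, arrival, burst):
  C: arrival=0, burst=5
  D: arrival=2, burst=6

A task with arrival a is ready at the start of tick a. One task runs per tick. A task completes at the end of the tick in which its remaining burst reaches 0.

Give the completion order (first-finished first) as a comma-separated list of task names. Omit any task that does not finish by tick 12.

completion order = C, D

t=0: queue=[C] q_used=0 → run C
t=1: queue=[C] q_used=1 → run C
t=2: queue=[C,D] q_used=0 → run C
t=3: queue=[C,D] q_used=1 → run C
t=4: queue=[D,C] q_used=0 → run D
t=5: queue=[D,C] q_used=1 → run D
t=6: queue=[C,D] q_used=0 → run C
t=7: queue=[D] q_used=0 → run D
t=8: queue=[D] q_used=1 → run D
t=9: queue=[D] q_used=0 → run D
t=10: queue=[D] q_used=1 → run D
t=11: (idle)
t=12: (idle)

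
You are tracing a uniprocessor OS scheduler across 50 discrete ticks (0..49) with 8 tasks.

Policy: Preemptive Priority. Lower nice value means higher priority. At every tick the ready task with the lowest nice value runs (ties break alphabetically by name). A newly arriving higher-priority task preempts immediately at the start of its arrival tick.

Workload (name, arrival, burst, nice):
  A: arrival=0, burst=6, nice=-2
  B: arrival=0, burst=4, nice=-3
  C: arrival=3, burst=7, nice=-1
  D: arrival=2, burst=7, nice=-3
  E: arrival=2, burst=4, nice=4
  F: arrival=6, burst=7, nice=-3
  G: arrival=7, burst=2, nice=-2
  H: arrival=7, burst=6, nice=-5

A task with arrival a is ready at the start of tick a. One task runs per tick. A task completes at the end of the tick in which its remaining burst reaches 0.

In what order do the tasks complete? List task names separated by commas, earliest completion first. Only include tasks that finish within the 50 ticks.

t=0: ready={A,B} → run B
t=1: ready={A,B} → run B
t=2: ready={A,B,D,E} → run B
t=3: ready={A,B,C,D,E} → run B
t=4: ready={A,C,D,E} → run D
t=5: ready={A,C,D,E} → run D
t=6: ready={A,C,D,E,F} → run D
t=7: ready={A,C,D,E,F,G,H} → run H
t=8: ready={A,C,D,E,F,G,H} → run H
t=9: ready={A,C,D,E,F,G,H} → run H
t=10: ready={A,C,D,E,F,G,H} → run H
t=11: ready={A,C,D,E,F,G,H} → run H
t=12: ready={A,C,D,E,F,G,H} → run H
t=13: ready={A,C,D,E,F,G} → run D
t=14: ready={A,C,D,E,F,G} → run D
t=15: ready={A,C,D,E,F,G} → run D
t=16: ready={A,C,D,E,F,G} → run D
t=17: ready={A,C,E,F,G} → run F
t=18: ready={A,C,E,F,G} → run F
t=19: ready={A,C,E,F,G} → run F
t=20: ready={A,C,E,F,G} → run F
t=21: ready={A,C,E,F,G} → run F
t=22: ready={A,C,E,F,G} → run F
t=23: ready={A,C,E,F,G} → run F
t=24: ready={A,C,E,G} → run A
t=25: ready={A,C,E,G} → run A
t=26: ready={A,C,E,G} → run A
t=27: ready={A,C,E,G} → run A
t=28: ready={A,C,E,G} → run A
t=29: ready={A,C,E,G} → run A
t=30: ready={C,E,G} → run G
t=31: ready={C,E,G} → run G
t=32: ready={C,E} → run C
t=33: ready={C,E} → run C
t=34: ready={C,E} → run C
t=35: ready={C,E} → run C
t=36: ready={C,E} → run C
t=37: ready={C,E} → run C
t=38: ready={C,E} → run C
t=39: ready={E} → run E
t=40: ready={E} → run E
t=41: ready={E} → run E
t=42: ready={E} → run E
t=43: (idle)
t=44: (idle)
t=45: (idle)
t=46: (idle)
t=47: (idle)
t=48: (idle)
t=49: (idle)

completion order = B, H, D, F, A, G, C, E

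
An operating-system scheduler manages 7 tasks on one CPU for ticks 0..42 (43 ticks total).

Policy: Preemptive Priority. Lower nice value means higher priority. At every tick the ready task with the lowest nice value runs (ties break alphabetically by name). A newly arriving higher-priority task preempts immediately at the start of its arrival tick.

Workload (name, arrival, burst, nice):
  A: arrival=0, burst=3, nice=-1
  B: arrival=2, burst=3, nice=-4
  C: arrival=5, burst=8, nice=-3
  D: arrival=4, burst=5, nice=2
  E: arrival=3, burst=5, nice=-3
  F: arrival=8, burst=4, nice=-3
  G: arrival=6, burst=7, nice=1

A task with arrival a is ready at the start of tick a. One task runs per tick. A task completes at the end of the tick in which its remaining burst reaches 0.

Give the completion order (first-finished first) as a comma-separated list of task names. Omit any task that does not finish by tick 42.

completion order = B, C, E, F, A, G, D

t=0: ready={A} → run A
t=1: ready={A} → run A
t=2: ready={A,B} → run B
t=3: ready={A,B,E} → run B
t=4: ready={A,B,D,E} → run B
t=5: ready={A,C,D,E} → run C
t=6: ready={A,C,D,E,G} → run C
t=7: ready={A,C,D,E,G} → run C
t=8: ready={A,C,D,E,F,G} → run C
t=9: ready={A,C,D,E,F,G} → run C
t=10: ready={A,C,D,E,F,G} → run C
t=11: ready={A,C,D,E,F,G} → run C
t=12: ready={A,C,D,E,F,G} → run C
t=13: ready={A,D,E,F,G} → run E
t=14: ready={A,D,E,F,G} → run E
t=15: ready={A,D,E,F,G} → run E
t=16: ready={A,D,E,F,G} → run E
t=17: ready={A,D,E,F,G} → run E
t=18: ready={A,D,F,G} → run F
t=19: ready={A,D,F,G} → run F
t=20: ready={A,D,F,G} → run F
t=21: ready={A,D,F,G} → run F
t=22: ready={A,D,G} → run A
t=23: ready={D,G} → run G
t=24: ready={D,G} → run G
t=25: ready={D,G} → run G
t=26: ready={D,G} → run G
t=27: ready={D,G} → run G
t=28: ready={D,G} → run G
t=29: ready={D,G} → run G
t=30: ready={D} → run D
t=31: ready={D} → run D
t=32: ready={D} → run D
t=33: ready={D} → run D
t=34: ready={D} → run D
t=35: (idle)
t=36: (idle)
t=37: (idle)
t=38: (idle)
t=39: (idle)
t=40: (idle)
t=41: (idle)
t=42: (idle)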